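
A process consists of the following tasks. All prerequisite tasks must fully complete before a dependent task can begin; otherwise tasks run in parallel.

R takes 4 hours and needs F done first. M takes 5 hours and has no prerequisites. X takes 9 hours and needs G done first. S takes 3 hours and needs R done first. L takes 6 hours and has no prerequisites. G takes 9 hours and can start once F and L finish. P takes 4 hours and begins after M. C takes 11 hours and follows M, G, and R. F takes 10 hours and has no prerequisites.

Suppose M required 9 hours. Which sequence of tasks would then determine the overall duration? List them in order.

F, G, C

Baseline: F→G→C = 10+9+11 = 30 → 30 hours.
M has 14 hours of float (longest path through it is 16).
The critical path is still F→G→C; finish is now 30 hours.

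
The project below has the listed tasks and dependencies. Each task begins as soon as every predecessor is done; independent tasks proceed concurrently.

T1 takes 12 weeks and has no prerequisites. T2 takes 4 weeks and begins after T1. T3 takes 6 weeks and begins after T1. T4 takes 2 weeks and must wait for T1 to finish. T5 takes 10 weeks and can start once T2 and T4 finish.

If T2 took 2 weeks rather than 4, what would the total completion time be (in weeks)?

Baseline: T1→T2→T5 = 12+4+10 = 26 → 26 weeks.
T2 is on the critical path; changing it to 2 makes that path 24 weeks.
The critical path is still T1→T2→T5; finish is now 24 weeks.

24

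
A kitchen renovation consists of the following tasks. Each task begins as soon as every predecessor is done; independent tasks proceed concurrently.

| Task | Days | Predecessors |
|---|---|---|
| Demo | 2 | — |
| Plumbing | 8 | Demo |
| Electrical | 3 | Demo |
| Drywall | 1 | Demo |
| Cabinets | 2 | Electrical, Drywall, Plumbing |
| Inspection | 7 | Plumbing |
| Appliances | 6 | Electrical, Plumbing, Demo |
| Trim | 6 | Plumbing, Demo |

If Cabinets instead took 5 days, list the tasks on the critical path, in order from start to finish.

The binding path is Demo→Plumbing→Inspection = 2+8+7 = 17; finish at 17 days.
Cabinets has 5 days of float (longest path through it is 12).
No other chain overtakes it, so the finish is 17 days.

Demo, Plumbing, Inspection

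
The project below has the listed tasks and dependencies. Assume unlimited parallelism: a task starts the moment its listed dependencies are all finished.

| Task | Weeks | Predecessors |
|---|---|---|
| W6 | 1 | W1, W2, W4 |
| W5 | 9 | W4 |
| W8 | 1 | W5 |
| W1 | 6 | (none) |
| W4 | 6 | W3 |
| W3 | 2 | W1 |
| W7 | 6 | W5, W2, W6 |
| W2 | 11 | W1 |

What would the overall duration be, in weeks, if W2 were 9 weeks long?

Critical path before the change: W1→W3→W4→W5→W7 = 6+2+6+9+6 = 29 giving 29 weeks.
W2 has 5 weeks of float (longest path through it is 24).
No other chain overtakes it, so the finish is 29 weeks.

29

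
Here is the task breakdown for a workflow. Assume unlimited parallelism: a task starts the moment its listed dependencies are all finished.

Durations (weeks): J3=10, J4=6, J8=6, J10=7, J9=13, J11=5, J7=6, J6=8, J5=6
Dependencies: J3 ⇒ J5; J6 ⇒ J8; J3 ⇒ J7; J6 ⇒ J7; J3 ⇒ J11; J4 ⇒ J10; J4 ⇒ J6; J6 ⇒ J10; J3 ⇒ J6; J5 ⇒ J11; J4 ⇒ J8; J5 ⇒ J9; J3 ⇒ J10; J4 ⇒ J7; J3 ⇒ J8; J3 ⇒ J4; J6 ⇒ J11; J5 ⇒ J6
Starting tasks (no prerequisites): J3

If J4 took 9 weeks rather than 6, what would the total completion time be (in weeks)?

Critical path before the change: J3→J4→J6→J10 = 10+6+8+7 = 31 giving 31 weeks.
J4 is on the critical path; changing it to 9 makes that path 34 weeks.
The critical path is still J3→J4→J6→J10; finish is now 34 weeks.

34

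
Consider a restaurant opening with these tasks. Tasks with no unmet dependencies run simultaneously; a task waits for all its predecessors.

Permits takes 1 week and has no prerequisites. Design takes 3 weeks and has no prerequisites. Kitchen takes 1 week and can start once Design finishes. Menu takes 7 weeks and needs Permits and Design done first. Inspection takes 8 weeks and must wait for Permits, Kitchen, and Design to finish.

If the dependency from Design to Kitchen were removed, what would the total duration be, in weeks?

11

With the dependency in place, Design→Kitchen→Inspection = 3+1+8 = 12 sets the finish at 12 weeks.
Without Design→Kitchen, Kitchen's earliest start moves from 3 to 0.
After: Design→Inspection = 3+8 = 11 → 11 weeks.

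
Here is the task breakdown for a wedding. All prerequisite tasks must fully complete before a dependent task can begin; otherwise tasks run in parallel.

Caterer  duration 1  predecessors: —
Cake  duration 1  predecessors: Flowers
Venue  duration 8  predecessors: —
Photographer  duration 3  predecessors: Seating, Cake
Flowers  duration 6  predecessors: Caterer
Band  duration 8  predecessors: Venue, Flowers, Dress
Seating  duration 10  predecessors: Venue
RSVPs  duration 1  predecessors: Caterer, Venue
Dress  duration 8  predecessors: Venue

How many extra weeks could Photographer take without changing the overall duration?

3

Critical path: Venue→Dress→Band = 8+8+8 = 24, so the finish is 24 weeks.
Photographer finishes as early as 21 and must finish by 24.
Slack of Photographer = 21 − 18 = 3 weeks.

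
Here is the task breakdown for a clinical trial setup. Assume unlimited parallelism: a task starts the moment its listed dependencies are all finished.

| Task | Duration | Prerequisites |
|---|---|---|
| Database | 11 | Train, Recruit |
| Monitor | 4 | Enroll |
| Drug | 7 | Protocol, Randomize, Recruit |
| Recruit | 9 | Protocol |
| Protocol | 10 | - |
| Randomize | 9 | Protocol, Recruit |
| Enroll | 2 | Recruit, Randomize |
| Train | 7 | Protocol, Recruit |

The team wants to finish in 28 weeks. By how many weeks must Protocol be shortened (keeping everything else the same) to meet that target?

Current finish: 37 weeks; target: 28.
Protocol is on every critical path, so each week cut from Protocol cuts the finish by one (this holds down to a finish of 28).
Need 37 − 28 = 9 weeks off Protocol → Protocol becomes 1 week, finish becomes 28.

9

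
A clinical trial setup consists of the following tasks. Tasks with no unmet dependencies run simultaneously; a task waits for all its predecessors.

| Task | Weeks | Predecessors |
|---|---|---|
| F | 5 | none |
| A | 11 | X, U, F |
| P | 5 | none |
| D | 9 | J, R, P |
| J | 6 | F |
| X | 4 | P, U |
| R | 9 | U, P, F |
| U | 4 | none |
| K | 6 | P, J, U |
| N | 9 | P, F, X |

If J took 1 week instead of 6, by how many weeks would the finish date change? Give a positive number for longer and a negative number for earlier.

The binding path is F→R→D = 5+9+9 = 23; finish at 23 weeks.
J has 3 weeks of float (longest path through it is 20).
That remains the longest chain; total 23 weeks.
Change in finish: 23 − 23 = +0 weeks.

0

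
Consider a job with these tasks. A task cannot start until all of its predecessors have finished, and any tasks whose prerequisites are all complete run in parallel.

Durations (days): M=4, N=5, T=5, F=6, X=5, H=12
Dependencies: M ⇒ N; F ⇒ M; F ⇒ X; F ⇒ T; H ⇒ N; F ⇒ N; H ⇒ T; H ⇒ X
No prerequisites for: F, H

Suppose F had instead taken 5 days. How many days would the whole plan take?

The binding path is H→X = 12+5 = 17; finish at 17 days.
The longest path through F is only 15 days, so F has float 2.
No other chain overtakes it, so the finish is 17 days.

17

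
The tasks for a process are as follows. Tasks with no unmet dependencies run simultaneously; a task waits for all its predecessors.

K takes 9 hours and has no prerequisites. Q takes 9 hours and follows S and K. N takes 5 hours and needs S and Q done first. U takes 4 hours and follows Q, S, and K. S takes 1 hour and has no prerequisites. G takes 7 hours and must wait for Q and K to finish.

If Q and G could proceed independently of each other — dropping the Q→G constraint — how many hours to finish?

23

With the dependency in place, K→Q→G = 9+9+7 = 25 sets the finish at 25 hours.
Without Q→G, G's earliest start moves from 18 to 9.
The longest chain is now K→Q→N = 9+9+5 = 23, so the job takes 23 hours.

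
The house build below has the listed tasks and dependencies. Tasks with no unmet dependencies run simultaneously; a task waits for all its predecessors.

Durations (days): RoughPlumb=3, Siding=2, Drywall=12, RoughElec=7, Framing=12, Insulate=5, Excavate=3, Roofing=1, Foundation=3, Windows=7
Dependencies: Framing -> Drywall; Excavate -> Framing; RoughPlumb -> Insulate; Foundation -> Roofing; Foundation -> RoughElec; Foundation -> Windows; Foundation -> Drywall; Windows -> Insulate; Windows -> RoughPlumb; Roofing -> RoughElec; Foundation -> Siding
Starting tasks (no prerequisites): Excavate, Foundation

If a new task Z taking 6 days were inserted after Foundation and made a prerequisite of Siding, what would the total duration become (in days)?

27

Originally the plan takes 27 days.
With Z inserted, Siding now waits for max(Foundation, Z).
New critical path: Excavate→Framing→Drywall = 3+12+12 = 27 ⇒ 27 days.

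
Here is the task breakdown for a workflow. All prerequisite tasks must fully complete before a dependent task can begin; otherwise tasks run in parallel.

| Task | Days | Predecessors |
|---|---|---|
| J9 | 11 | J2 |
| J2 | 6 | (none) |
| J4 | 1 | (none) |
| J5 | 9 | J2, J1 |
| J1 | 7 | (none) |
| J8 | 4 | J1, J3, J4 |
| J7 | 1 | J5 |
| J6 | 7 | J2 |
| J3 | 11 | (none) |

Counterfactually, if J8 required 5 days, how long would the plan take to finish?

17

Baseline: J1→J5→J7 = 7+9+1 = 17 → 17 days.
The longest path through J8 is only 15 days, so J8 has float 2.
The critical path is still J1→J5→J7; finish is now 17 days.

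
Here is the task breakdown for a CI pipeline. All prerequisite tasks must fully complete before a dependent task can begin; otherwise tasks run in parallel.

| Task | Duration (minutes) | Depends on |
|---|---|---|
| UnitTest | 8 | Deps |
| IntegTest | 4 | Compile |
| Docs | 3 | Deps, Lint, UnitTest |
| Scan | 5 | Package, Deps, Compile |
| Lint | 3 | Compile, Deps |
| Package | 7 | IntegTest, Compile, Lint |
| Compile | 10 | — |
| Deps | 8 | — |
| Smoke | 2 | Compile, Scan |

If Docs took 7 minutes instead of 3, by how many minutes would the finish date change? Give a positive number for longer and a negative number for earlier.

0

Actual critical path: Compile→IntegTest→Package→Scan→Smoke = 10+4+7+5+2 = 28 ⇒ 28 minutes.
Docs has 9 minutes of float (longest path through it is 19).
That remains the longest chain; total 28 minutes.
Change in finish: 28 − 28 = +0 minutes.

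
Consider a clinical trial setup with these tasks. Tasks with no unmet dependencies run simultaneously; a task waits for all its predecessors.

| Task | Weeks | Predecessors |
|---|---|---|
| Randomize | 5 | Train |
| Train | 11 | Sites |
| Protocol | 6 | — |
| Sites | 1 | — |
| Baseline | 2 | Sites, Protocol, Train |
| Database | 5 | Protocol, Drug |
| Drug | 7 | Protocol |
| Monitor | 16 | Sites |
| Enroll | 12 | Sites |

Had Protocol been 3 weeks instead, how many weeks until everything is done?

Actual critical path: Protocol→Drug→Database = 6+7+5 = 18 ⇒ 18 weeks.
Protocol is on the critical path; changing it to 3 makes that path 15 weeks.
Now Sites→Train→Randomize = 1+11+5 = 17 is longest, so the finish becomes 17 weeks.

17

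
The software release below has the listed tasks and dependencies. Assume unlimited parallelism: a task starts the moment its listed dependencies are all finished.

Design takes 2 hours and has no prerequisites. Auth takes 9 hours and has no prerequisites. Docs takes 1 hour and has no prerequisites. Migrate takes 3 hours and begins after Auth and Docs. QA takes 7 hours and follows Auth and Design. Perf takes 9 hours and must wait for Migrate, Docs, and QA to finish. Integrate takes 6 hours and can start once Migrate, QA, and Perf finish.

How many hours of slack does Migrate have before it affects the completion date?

The longest chain is Auth→QA→Perf→Integrate = 9+7+9+6 = 31; overall finish 31 hours.
Longest path through Migrate: 27 hours (earliest finish 12, latest finish 16).
Float = 31 − 27 = 4.

4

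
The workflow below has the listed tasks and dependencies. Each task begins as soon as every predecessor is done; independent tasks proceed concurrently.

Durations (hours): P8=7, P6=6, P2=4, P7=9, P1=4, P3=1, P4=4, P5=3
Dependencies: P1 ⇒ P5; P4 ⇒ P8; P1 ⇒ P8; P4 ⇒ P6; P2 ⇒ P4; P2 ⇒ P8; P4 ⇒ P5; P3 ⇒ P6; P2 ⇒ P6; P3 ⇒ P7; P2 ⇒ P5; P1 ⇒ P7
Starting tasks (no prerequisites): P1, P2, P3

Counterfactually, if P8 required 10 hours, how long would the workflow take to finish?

18

Critical path before the change: P2→P4→P8 = 4+4+7 = 15 giving 15 hours.
P8 lies on that path, so at 10 hours the path becomes 18 hours.
That remains the longest chain; total 18 hours.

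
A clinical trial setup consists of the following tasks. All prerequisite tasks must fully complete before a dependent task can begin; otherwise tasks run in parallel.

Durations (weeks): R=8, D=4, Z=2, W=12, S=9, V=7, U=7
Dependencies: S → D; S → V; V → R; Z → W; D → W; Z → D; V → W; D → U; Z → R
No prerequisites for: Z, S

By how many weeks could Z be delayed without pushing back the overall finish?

S→V→W = 9+7+12 = 28 sets the makespan at 28 weeks.
Z finishes as early as 2 and must finish by 12.
Slack of Z = 10 − 0 = 10 weeks.

10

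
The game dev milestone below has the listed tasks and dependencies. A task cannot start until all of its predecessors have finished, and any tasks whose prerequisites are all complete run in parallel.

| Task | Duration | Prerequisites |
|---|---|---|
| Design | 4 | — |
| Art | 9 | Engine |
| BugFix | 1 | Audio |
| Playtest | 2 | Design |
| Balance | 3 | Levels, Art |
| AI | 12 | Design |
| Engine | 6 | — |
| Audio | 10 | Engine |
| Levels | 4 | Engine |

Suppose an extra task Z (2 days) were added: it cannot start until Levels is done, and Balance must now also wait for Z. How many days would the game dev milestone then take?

Originally the game dev milestone takes 18 days.
With Z inserted, Balance now waits for max(Levels, Art, Z).
New critical path: Engine→Art→Balance = 6+9+3 = 18 ⇒ 18 days.

18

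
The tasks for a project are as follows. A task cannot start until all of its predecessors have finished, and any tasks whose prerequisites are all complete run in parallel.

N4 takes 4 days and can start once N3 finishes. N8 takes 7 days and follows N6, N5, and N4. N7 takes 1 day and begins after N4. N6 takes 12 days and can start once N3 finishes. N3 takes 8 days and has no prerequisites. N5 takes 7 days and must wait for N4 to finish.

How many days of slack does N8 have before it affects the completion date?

0

Critical path: N3→N6→N8 = 8+12+7 = 27, so the finish is 27 days.
N8 finishes as early as 27 and must finish by 27.
Float = 27 − 27 = 0.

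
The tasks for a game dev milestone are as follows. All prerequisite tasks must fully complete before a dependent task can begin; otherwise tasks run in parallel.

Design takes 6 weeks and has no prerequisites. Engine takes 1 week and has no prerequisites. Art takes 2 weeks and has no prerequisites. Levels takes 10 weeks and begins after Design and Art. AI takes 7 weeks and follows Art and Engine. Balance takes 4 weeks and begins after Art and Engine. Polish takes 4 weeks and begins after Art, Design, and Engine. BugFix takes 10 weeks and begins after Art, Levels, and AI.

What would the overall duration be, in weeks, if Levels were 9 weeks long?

25

As given, the longest chain is Design→Levels→BugFix = 6+10+10 = 26, so the finish is 26 weeks.
Levels lies on that path, so at 9 weeks the path becomes 25 weeks.
That remains the longest chain; total 25 weeks.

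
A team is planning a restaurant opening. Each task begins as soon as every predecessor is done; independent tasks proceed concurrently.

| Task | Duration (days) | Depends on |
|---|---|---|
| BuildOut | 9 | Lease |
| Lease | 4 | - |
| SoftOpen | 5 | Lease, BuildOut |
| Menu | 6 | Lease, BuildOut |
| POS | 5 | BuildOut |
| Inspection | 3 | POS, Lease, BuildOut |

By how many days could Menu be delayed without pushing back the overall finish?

2

Lease→BuildOut→POS→Inspection = 4+9+5+3 = 21 sets the makespan at 21 days.
Longest path through Menu: 19 days (earliest finish 19, latest finish 21).
So Menu can slip 21 − 19 = 2 days.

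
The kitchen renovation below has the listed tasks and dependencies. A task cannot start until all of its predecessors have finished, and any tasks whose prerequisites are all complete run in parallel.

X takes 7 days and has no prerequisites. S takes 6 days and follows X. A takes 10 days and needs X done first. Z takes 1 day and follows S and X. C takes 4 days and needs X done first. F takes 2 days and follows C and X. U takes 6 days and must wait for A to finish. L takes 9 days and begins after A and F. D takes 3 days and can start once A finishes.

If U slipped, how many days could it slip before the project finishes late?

Critical path: X→A→L = 7+10+9 = 26, so the finish is 26 days.
Longest path through U: 23 days (earliest finish 23, latest finish 26).
Slack of U = 20 − 17 = 3 days.

3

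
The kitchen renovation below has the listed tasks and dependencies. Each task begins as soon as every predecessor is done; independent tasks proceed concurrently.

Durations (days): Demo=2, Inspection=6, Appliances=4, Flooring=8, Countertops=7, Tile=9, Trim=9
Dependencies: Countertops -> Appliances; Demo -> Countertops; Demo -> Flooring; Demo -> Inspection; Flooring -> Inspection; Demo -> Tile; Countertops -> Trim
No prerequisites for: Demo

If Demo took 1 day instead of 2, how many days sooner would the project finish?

1

As given, the longest chain is Demo→Countertops→Trim = 2+7+9 = 18, so the finish is 18 days.
Demo is on the critical path; changing it to 1 makes that path 17 days.
That remains the longest chain; total 17 days.
Change in finish: 17 − 18 = -1 days.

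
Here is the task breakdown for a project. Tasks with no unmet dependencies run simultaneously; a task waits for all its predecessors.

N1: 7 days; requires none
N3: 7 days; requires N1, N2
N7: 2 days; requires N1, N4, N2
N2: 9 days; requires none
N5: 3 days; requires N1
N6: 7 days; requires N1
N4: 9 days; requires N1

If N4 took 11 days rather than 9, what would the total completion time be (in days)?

Critical path before the change: N1→N4→N7 = 7+9+2 = 18 giving 18 days.
N4 lies on that path, so at 11 days the path becomes 20 days.
That remains the longest chain; total 20 days.

20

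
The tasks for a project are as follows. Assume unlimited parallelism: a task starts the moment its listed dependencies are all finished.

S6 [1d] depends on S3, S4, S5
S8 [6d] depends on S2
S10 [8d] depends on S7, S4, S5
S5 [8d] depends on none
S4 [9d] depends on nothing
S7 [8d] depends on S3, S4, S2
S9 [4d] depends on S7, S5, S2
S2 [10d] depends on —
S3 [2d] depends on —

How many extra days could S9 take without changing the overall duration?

S2→S7→S10 = 10+8+8 = 26 sets the makespan at 26 days.
Longest path through S9: 22 days (earliest finish 22, latest finish 26).
Float = 26 − 22 = 4.

4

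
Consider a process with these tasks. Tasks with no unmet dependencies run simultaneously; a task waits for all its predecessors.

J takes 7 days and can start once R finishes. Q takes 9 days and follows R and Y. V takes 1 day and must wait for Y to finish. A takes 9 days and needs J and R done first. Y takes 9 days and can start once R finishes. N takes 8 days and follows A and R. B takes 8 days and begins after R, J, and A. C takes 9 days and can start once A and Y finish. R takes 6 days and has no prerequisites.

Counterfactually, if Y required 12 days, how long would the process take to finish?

Baseline: R→J→A→C = 6+7+9+9 = 31 → 31 days.
The longest path through Y is only 24 days, so Y has float 7.
That remains the longest chain; total 31 days.

31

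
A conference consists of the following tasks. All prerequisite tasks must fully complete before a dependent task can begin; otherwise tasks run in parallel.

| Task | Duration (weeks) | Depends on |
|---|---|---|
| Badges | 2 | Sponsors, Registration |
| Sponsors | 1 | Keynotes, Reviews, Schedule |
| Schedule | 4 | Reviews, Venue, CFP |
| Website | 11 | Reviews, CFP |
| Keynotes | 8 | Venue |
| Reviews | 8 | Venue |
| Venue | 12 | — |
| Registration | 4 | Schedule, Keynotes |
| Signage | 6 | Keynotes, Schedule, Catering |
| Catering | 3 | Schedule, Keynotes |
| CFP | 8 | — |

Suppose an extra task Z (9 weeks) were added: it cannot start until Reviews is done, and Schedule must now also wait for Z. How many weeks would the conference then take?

Originally the conference takes 33 weeks.
With Z inserted, Schedule now waits for max(Reviews, Venue, CFP, Z).
New critical path: Venue→Reviews→Z→Schedule→Catering→Signage = 12+8+9+4+3+6 = 42 ⇒ 42 weeks.

42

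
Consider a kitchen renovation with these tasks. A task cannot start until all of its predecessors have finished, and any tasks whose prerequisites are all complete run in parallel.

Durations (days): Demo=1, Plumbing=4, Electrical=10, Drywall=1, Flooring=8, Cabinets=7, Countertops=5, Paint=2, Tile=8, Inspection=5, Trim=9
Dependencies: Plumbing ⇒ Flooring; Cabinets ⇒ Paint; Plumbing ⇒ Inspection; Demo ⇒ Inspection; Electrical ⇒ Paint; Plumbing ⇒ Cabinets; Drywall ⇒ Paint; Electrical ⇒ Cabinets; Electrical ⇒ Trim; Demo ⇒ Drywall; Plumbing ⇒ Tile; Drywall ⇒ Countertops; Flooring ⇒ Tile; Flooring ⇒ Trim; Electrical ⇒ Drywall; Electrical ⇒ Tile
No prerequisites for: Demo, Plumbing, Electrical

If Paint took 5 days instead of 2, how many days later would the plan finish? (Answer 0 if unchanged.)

1

The binding path is Plumbing→Flooring→Trim = 4+8+9 = 21; finish at 21 days.
The longest path through Paint is only 19 days, so Paint has float 2.
The binding chain switches to Electrical→Cabinets→Paint = 10+7+5 = 22; finish 22 days.
Change in finish: 22 − 21 = +1 days.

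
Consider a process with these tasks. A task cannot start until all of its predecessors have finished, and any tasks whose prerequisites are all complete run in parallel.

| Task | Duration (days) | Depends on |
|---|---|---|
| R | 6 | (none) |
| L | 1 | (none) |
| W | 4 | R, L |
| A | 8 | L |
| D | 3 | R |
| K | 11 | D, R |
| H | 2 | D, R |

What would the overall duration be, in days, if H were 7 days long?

20

Actual critical path: R→D→K = 6+3+11 = 20 ⇒ 20 days.
H has 9 days of float (longest path through it is 11).
No other chain overtakes it, so the finish is 20 days.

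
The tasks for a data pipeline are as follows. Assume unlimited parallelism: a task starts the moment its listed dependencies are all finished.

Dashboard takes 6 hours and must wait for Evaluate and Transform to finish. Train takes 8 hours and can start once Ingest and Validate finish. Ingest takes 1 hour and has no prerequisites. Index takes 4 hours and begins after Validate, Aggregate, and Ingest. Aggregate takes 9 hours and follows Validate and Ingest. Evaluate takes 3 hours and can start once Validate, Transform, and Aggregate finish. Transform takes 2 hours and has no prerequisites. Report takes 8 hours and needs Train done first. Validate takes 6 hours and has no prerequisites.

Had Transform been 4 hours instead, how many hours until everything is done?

24

Critical path before the change: Validate→Aggregate→Evaluate→Dashboard = 6+9+3+6 = 24 giving 24 hours.
Transform has 13 hours of float (longest path through it is 11).
The critical path is still Validate→Aggregate→Evaluate→Dashboard; finish is now 24 hours.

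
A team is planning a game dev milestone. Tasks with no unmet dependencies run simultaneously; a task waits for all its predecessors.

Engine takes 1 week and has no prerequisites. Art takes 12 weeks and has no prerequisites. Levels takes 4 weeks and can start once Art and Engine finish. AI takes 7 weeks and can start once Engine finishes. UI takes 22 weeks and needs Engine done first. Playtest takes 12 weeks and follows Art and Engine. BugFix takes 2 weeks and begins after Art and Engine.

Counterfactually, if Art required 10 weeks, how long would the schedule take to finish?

As given, the longest chain is Art→Playtest = 12+12 = 24, so the finish is 24 weeks.
Art is on the critical path; changing it to 10 makes that path 22 weeks.
Now Engine→UI = 1+22 = 23 is longest, so the finish becomes 23 weeks.

23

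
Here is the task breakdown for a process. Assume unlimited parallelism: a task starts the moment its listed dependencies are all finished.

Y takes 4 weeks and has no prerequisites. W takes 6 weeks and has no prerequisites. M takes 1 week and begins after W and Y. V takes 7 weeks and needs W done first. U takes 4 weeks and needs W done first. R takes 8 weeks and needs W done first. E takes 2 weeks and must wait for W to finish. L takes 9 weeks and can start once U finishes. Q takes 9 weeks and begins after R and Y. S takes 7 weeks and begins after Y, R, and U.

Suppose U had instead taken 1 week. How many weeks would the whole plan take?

Actual critical path: W→R→Q = 6+8+9 = 23 ⇒ 23 weeks.
U is off the critical path — its longest chain is 19 weeks, giving 4 of slack.
That remains the longest chain; total 23 weeks.

23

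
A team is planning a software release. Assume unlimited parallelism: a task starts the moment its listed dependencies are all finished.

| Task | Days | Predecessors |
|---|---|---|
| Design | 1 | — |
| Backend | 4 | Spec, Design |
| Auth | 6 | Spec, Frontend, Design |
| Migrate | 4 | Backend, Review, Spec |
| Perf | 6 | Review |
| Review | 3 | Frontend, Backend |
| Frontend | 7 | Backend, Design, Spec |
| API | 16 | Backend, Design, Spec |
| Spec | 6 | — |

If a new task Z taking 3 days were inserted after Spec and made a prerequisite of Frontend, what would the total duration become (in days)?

26

Originally the schedule takes 26 days.
With Z inserted, Frontend now waits for max(Backend, Design, Spec, Z).
New critical path: Spec→Backend→Frontend→Review→Perf = 6+4+7+3+6 = 26 ⇒ 26 days.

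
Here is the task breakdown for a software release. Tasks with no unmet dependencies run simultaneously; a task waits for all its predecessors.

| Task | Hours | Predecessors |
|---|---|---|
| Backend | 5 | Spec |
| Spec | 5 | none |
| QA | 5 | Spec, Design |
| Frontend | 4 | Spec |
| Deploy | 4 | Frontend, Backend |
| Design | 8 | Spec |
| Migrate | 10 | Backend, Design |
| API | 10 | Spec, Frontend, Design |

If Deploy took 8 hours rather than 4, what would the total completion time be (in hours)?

Actual critical path: Spec→Design→API = 5+8+10 = 23 ⇒ 23 hours.
The longest path through Deploy is only 14 hours, so Deploy has float 9.
That remains the longest chain; total 23 hours.

23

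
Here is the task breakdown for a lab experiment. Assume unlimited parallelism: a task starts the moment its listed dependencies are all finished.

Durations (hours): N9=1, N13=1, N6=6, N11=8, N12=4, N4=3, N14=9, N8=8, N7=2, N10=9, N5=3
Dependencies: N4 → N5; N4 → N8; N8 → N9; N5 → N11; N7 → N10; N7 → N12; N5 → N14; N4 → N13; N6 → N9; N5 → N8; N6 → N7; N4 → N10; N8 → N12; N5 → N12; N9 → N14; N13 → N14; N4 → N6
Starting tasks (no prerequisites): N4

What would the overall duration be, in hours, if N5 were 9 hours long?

The binding path is N4→N5→N8→N9→N14 = 3+3+8+1+9 = 24; finish at 24 hours.
N5 is on the critical path; changing it to 9 makes that path 30 hours.
That remains the longest chain; total 30 hours.

30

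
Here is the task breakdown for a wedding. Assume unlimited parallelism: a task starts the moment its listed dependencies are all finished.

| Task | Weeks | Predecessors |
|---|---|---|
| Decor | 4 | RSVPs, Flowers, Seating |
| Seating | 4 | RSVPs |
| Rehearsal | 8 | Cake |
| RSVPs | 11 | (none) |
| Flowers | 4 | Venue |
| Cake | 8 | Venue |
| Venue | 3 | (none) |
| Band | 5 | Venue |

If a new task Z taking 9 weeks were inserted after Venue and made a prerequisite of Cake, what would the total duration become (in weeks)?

28

Originally the wedding takes 19 weeks.
With Z inserted, Cake now waits for max(Venue, Z).
New critical path: Venue→Z→Cake→Rehearsal = 3+9+8+8 = 28 ⇒ 28 weeks.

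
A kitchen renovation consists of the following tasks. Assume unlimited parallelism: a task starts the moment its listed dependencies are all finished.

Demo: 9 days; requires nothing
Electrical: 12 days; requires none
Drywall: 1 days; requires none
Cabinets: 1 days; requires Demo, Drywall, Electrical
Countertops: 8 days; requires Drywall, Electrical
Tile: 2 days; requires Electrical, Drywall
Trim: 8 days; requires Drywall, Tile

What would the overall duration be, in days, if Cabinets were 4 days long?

Baseline: Electrical→Tile→Trim = 12+2+8 = 22 → 22 days.
Cabinets has 9 days of float (longest path through it is 13).
The critical path is still Electrical→Tile→Trim; finish is now 22 days.

22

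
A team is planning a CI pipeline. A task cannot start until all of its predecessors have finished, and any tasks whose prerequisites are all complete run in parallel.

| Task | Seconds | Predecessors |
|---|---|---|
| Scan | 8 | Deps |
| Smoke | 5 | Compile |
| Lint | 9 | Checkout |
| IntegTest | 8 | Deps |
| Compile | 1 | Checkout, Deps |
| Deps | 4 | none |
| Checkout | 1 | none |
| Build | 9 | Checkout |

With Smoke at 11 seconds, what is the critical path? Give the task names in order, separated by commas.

Baseline: Deps→IntegTest = 4+8 = 12 → 12 seconds.
Smoke is off the critical path — its longest chain is 10 seconds, giving 2 of slack.
New critical path: Deps→Compile→Smoke = 4+1+11 = 16 ⇒ 16 seconds.

Deps, Compile, Smoke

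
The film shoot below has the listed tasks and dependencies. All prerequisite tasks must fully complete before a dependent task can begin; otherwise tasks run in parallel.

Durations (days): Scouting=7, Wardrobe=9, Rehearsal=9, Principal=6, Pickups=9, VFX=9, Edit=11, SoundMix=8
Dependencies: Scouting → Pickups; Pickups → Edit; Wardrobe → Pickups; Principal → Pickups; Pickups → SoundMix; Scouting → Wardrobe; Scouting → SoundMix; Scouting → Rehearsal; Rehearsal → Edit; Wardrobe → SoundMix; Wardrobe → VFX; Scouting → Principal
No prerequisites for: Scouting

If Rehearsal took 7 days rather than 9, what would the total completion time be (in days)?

Critical path before the change: Scouting→Wardrobe→Pickups→Edit = 7+9+9+11 = 36 giving 36 days.
The longest path through Rehearsal is only 27 days, so Rehearsal has float 9.
That remains the longest chain; total 36 days.

36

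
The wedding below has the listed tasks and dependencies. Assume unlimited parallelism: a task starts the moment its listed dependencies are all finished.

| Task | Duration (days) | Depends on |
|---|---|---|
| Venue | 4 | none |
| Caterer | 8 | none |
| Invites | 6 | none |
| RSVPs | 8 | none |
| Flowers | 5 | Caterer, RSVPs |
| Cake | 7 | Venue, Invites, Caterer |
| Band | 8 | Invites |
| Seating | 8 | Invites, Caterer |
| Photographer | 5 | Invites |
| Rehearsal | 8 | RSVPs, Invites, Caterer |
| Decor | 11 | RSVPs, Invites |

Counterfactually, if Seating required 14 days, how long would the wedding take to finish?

22

The binding path is RSVPs→Decor = 8+11 = 19; finish at 19 days.
The longest path through Seating is only 16 days, so Seating has float 3.
Now Caterer→Seating = 8+14 = 22 is longest, so the finish becomes 22 days.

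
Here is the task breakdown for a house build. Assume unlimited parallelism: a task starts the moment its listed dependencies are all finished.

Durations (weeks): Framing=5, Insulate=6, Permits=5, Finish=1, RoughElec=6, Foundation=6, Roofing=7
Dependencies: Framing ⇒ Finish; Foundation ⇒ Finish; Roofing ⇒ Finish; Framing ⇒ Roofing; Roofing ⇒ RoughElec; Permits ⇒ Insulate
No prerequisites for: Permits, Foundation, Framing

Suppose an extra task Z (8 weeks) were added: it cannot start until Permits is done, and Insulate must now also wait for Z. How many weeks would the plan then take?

19

Originally the plan takes 18 weeks.
With Z inserted, Insulate now waits for max(Permits, Z).
New critical path: Permits→Z→Insulate = 5+8+6 = 19 ⇒ 19 weeks.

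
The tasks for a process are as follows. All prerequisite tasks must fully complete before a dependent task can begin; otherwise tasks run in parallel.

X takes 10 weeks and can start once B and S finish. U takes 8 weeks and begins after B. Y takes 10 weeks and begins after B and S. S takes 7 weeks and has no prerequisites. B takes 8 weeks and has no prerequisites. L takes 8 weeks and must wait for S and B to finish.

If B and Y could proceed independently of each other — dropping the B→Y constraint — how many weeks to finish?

18

Original critical path: B→Y = 8+10 = 18 ⇒ 18 weeks.
Without B→Y, Y's earliest start moves from 8 to 7.
The longest chain is now B→X = 8+10 = 18, so the schedule takes 18 weeks.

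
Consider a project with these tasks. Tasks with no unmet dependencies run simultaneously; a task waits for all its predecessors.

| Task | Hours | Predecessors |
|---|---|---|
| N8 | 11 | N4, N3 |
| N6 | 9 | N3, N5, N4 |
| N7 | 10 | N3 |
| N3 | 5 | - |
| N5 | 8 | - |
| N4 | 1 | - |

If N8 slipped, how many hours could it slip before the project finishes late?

The longest chain is N5→N6 = 8+9 = 17; overall finish 17 hours.
The longest chain containing N8 totals 16 hours.
Float = 17 − 16 = 1.

1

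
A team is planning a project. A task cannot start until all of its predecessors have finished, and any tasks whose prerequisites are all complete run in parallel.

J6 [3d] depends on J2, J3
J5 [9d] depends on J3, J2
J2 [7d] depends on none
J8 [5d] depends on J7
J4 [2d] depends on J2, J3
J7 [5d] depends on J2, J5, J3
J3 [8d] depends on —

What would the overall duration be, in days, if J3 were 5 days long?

26

Baseline: J3→J5→J7→J8 = 8+9+5+5 = 27 → 27 days.
J3 is on the critical path; changing it to 5 makes that path 24 days.
Now J2→J5→J7→J8 = 7+9+5+5 = 26 is longest, so the finish becomes 26 days.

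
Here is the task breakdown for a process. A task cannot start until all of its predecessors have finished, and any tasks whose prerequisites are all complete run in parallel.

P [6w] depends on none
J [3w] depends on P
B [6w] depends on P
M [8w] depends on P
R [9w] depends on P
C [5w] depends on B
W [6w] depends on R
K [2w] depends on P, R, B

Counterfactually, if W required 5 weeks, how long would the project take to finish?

20

Baseline: P→R→W = 6+9+6 = 21 → 21 weeks.
Since W is critical, the -1 change carries straight to that chain (now 20 weeks).
The critical path is still P→R→W; finish is now 20 weeks.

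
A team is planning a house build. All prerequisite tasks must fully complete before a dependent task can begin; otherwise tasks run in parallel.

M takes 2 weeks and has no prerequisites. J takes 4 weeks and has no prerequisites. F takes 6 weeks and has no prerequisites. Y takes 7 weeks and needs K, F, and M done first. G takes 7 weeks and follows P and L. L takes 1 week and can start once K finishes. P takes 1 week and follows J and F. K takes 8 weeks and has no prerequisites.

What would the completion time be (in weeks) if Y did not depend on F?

16

With the dependency in place, K→L→G = 8+1+7 = 16 sets the finish at 16 weeks.
Dropping F→Y doesn't change Y's earliest start (8); another predecessor still binds.
New critical path: K→L→G = 8+1+7 = 16 ⇒ 16 weeks.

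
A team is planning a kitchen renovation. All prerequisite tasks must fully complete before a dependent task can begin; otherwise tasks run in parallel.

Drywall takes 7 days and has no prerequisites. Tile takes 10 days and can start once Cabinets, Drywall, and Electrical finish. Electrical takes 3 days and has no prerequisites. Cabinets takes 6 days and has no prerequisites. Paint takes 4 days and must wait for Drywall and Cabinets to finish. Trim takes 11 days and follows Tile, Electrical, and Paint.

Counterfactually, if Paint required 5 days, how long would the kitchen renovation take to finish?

As given, the longest chain is Drywall→Tile→Trim = 7+10+11 = 28, so the finish is 28 days.
Paint is off the critical path — its longest chain is 22 days, giving 6 of slack.
That remains the longest chain; total 28 days.

28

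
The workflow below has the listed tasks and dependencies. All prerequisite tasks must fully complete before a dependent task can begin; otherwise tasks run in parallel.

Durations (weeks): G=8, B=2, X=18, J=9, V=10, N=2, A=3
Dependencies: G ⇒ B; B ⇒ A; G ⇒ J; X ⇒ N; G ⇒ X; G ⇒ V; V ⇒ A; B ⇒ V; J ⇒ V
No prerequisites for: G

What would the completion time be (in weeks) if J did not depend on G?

Before: longest chain G→J→V→A = 8+9+10+3 = 30, finish 30.
Without G→J, J's earliest start moves from 8 to 0.
New critical path: G→X→N = 8+18+2 = 28 ⇒ 28 weeks.

28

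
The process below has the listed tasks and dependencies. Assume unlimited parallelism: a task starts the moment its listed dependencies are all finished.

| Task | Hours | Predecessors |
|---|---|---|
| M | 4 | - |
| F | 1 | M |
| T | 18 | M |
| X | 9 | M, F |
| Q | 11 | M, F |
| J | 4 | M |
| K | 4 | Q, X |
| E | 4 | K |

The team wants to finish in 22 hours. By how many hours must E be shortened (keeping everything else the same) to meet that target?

2

Current finish: 24 hours; target: 22.
E is on every critical path, so each hour cut from E cuts the finish by one (this holds down to a finish of 22).
Need 24 − 22 = 2 hours off E → E becomes 2 hours, finish becomes 22.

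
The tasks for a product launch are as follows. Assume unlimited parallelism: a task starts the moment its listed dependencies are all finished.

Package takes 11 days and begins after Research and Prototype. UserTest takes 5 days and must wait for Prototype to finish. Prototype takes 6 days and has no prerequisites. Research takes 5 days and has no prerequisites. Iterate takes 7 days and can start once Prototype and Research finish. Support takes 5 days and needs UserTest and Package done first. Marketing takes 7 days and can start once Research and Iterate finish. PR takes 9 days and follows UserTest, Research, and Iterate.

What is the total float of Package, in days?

0

Prototype→Iterate→PR = 6+7+9 = 22 sets the makespan at 22 days.
Longest path through Package: 22 days (earliest finish 17, latest finish 17).
So Package can slip 17 − 17 = 0 days.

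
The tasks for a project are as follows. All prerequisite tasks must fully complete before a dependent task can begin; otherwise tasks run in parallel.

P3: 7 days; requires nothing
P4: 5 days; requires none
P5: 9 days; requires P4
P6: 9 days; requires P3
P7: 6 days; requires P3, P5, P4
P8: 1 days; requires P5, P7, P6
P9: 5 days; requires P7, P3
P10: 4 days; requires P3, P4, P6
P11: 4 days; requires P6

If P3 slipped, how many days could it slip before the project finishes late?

5

Critical path: P4→P5→P7→P9 = 5+9+6+5 = 25, so the finish is 25 days.
P3 finishes as early as 7 and must finish by 12.
Float = 25 − 20 = 5.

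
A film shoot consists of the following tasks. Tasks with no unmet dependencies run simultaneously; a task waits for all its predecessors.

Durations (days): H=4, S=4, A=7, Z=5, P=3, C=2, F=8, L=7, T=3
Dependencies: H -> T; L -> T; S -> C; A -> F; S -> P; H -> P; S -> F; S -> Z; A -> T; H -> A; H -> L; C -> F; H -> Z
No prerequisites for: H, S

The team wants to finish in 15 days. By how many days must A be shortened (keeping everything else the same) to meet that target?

Current finish: 19 days; target: 15.
A is on every critical path, so each day cut from A cuts the finish by one (this holds down to a finish of 14).
Need 19 − 15 = 4 days off A → A becomes 3 days, finish becomes 15.

4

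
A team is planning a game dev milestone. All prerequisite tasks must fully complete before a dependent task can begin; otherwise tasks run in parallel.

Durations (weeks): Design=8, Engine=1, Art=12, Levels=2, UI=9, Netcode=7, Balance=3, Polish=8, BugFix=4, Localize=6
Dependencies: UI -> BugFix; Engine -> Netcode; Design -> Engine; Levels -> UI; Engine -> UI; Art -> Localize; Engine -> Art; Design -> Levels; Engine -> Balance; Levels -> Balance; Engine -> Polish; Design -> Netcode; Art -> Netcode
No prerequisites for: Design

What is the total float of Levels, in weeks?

5

The longest chain is Design→Engine→Art→Netcode = 8+1+12+7 = 28; overall finish 28 weeks.
Longest path through Levels: 23 weeks (earliest finish 10, latest finish 15).
So Levels can slip 15 − 10 = 5 weeks.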